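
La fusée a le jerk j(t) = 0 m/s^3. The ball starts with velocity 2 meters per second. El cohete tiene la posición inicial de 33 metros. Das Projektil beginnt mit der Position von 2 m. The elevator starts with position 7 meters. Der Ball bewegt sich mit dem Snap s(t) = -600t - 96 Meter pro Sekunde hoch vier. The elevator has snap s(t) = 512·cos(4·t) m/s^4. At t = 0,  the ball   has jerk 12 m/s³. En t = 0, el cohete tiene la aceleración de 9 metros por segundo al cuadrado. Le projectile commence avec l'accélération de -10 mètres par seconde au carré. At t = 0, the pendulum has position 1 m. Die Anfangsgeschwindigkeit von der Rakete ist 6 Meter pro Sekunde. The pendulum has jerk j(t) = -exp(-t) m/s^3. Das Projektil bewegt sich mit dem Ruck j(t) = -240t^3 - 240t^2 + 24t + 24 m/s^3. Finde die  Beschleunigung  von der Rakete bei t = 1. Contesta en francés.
Pour résoudre ceci, nous devons prendre 1 intégrale de notre équation du jerk j(t) = 0. L'intégrale du jerk, avec a(0) = 9, donne l'accélération: a(t) = 9. En utilisant a(t) = 9 et en substituant t = 1, nous trouvons a = 9.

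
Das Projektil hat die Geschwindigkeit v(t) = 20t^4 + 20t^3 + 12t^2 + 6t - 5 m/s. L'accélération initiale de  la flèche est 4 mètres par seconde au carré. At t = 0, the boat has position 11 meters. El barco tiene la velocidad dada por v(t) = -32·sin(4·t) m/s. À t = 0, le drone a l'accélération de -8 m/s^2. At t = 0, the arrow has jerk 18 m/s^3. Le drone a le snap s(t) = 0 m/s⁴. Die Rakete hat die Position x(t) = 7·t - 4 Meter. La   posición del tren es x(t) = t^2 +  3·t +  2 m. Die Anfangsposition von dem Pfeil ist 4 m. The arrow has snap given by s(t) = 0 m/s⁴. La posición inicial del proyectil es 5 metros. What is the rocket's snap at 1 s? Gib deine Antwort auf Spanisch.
Debemos derivar nuestra ecuación de la posición x(t) = 7·t - 4 4 veces. Tomando d/dt de x(t), encontramos v(t) = 7. Derivando la velocidad, obtenemos la aceleración: a(t) = 0. Tomando d/dt de a(t), encontramos j(t) = 0. La derivada de la sacudida da el snap: s(t) = 0. Usando s(t) = 0 y sustituyendo t = 1, encontramos s = 0.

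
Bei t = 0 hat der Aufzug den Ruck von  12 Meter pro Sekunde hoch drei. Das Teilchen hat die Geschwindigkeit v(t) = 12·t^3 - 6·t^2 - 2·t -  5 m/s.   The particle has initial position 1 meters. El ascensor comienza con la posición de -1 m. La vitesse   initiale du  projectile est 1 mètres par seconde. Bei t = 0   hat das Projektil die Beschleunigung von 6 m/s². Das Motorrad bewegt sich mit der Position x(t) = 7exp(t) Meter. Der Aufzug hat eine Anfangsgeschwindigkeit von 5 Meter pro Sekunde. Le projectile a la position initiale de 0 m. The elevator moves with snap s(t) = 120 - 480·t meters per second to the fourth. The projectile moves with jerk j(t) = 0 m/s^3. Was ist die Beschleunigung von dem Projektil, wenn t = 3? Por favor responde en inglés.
We need to integrate our jerk equation j(t) = 0 1 time. The integral of jerk, with a(0) = 6, gives acceleration: a(t) = 6. Using a(t) = 6 and substituting t = 3, we find a = 6.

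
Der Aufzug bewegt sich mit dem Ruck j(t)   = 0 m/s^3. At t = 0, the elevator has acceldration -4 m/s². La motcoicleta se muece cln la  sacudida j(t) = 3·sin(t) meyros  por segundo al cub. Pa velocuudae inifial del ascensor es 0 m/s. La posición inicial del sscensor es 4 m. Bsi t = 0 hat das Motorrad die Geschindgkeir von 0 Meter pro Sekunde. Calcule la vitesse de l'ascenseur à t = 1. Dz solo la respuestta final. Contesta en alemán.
Die Geschwindigkeit bei t = 1 ist v = -4.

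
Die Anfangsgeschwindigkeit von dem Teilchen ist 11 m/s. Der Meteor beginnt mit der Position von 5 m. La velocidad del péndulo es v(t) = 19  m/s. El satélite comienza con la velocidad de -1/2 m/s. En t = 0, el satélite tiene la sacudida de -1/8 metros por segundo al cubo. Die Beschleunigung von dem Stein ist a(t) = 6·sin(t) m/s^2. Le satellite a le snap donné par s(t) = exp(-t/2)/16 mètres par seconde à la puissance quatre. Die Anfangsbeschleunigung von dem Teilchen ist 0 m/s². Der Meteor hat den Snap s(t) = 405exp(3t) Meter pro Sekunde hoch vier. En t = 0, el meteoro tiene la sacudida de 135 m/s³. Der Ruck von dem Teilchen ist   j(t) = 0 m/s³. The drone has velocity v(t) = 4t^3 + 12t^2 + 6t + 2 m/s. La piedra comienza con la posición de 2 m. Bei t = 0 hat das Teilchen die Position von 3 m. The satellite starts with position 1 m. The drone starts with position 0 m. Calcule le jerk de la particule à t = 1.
De l'équation du jerk j(t) = 0, nous substituons t = 1 pour obtenir j = 0.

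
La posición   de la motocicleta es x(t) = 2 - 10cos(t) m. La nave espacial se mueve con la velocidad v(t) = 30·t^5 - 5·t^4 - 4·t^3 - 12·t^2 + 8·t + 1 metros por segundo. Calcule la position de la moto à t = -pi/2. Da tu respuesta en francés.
Nous avons la position x(t) = 2 - 10·cos(t). En substituant t = -pi/2: x(-pi/2) = 2.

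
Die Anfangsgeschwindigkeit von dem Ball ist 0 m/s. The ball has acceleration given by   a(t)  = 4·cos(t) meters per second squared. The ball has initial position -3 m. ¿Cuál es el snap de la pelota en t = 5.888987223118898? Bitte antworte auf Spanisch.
Para resolver esto, necesitamos tomar 2 derivadas de nuestra ecuación de la aceleración a(t) = 4·cos(t). Tomando d/dt de a(t), encontramos j(t) = -4·sin(t). Derivando la sacudida, obtenemos el snap: s(t) = -4·cos(t). Tenemos el snap s(t) = -4·cos(t). Sustituyendo t = 5.888987223118898: s(5.888987223118898) = -3.69321940549969.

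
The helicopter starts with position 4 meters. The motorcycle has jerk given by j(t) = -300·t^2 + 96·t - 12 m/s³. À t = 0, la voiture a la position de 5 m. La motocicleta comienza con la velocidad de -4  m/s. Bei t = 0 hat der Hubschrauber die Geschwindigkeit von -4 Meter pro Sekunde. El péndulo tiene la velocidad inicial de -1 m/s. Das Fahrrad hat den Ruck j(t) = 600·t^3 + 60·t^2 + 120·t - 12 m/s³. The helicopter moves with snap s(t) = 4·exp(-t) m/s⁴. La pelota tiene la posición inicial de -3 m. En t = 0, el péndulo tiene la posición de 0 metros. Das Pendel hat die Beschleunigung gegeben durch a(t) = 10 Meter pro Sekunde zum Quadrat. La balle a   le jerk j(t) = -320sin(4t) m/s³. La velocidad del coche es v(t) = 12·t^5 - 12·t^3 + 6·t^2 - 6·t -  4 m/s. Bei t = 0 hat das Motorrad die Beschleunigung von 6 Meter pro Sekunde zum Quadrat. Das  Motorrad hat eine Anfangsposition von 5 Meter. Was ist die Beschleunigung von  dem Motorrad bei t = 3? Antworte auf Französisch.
Pour résoudre ceci, nous devons prendre 1 primitive de notre équation du jerk j(t) = -300·t^2 + 96·t - 12. En prenant ∫j(t)dt et en appliquant a(0) = 6, nous trouvons a(t) = -100·t^3 + 48·t^2 - 12·t + 6. Nous avons l'accélération a(t) = -100·t^3 + 48·t^2 - 12·t + 6. En substituant t = 3: a(3) = -2298.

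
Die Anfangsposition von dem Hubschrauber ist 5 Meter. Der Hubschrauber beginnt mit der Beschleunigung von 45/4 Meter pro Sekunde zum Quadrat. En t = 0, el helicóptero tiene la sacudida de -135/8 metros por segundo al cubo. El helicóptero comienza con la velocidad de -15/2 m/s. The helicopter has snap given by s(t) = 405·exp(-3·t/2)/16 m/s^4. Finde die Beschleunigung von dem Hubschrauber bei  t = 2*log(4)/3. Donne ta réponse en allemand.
Ausgehend von dem Snap s(t) = 405·exp(-3·t/2)/16, nehmen wir 2 Integrale. Mit ∫s(t)dt und Anwendung von j(0) = -135/8, finden wir j(t) = -135·exp(-3·t/2)/8. Die Stammfunktion von dem Ruck, mit a(0) = 45/4, ergibt die Beschleunigung: a(t) = 45·exp(-3·t/2)/4. Mit a(t) = 45·exp(-3·t/2)/4 und Einsetzen von t = 2*log(4)/3, finden wir a = 45/16.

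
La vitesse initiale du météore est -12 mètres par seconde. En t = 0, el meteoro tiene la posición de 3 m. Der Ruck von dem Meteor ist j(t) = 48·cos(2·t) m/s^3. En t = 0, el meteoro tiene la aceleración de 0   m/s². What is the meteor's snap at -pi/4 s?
Starting from jerk j(t) = 48·cos(2·t), we take 1 derivative. Taking d/dt of j(t), we find s(t) = -96·sin(2·t). From the given snap equation s(t) = -96·sin(2·t), we substitute t = -pi/4 to get s = 96.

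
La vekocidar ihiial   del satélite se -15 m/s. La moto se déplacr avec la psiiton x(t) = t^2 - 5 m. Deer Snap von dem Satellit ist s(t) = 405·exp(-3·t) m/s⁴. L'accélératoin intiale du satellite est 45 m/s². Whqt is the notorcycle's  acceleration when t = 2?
To solve this, we need to take 2 derivatives of our position equation x(t) = t^2 - 5. The derivative of position gives velocity: v(t) = 2·t. Taking d/dt of v(t), we find a(t) = 2. Using a(t) = 2 and substituting t = 2, we find a = 2.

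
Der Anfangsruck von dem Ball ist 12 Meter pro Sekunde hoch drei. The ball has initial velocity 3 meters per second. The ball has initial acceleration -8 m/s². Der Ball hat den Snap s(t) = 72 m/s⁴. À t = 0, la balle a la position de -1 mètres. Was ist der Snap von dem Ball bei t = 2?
Aus der Gleichung für den Snap s(t) = 72, setzen wir t = 2 ein und erhalten s = 72.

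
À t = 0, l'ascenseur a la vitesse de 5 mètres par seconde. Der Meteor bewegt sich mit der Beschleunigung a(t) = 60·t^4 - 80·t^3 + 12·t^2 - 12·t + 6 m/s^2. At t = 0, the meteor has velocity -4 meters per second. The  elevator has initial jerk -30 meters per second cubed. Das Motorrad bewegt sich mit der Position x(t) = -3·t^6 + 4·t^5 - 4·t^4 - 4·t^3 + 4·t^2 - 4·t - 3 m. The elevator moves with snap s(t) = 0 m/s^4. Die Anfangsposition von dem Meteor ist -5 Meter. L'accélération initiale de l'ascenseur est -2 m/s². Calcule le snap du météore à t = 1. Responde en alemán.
Um dies zu lösen, müssen wir 2 Ableitungen unserer Gleichung für die Beschleunigung a(t) = 60·t^4 - 80·t^3 + 12·t^2 - 12·t + 6 nehmen. Durch Ableiten von der Beschleunigung erhalten wir den Ruck: j(t) = 240·t^3 - 240·t^2 + 24·t - 12. Mit d/dt von j(t) finden wir s(t) = 720·t^2 - 480·t + 24. Mit s(t) = 720·t^2 - 480·t + 24 und Einsetzen von t = 1, finden wir s = 264.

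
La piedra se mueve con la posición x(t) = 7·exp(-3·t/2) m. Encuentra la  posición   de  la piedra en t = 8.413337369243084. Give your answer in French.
De l'équation de la position x(t) = 7·exp(-3·t/2), nous substituons t = 8.413337369243084 pour obtenir x = 0.0000231365739460032.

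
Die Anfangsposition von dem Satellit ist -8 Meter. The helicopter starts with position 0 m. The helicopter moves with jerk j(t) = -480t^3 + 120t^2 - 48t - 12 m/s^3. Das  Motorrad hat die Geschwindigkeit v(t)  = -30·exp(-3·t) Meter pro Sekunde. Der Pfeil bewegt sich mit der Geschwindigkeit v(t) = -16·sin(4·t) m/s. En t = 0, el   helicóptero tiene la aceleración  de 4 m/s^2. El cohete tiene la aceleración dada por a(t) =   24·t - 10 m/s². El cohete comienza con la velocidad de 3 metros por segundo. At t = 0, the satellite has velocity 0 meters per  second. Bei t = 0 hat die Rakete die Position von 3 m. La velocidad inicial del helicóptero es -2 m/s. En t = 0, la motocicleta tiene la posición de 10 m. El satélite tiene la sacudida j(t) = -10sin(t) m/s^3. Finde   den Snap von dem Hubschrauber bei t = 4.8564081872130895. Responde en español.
Debemos derivar nuestra ecuación de la sacudida j(t) = -480·t^3 + 120·t^2 - 48·t - 12 1 vez. Tomando d/dt de j(t), encontramos s(t) = -1440·t^2 + 240·t - 48. De la ecuación del snap s(t) = -1440·t^2 + 240·t - 48, sustituimos t = 4.8564081872130895 para obtener s = -32844.4307274645.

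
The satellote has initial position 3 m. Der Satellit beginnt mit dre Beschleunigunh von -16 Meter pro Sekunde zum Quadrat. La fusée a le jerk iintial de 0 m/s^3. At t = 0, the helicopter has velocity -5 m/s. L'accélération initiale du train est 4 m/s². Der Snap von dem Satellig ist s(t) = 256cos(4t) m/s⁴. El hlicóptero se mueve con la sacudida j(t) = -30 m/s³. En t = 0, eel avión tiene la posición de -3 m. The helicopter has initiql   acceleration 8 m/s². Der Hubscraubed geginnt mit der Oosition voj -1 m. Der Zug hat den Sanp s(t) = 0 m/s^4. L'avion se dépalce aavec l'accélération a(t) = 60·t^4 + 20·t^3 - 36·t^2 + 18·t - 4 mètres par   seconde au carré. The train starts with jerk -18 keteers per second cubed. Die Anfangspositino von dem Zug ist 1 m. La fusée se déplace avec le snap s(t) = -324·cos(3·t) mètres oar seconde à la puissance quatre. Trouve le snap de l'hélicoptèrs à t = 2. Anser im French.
Pour résoudre ceci, nous devons prendre 1 dérivée de notre équation du jerk j(t) = -30. En prenant d/dt de j(t), nous trouvons s(t) = 0. Nous avons le snap s(t) = 0. En substituant t = 2: s(2) = 0.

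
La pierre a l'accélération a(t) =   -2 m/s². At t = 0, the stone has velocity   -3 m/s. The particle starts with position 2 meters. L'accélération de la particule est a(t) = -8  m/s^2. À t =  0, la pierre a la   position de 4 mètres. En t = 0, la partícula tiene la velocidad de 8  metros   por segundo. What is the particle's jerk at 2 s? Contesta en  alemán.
Wir müssen unsere Gleichung für die Beschleunigung a(t) = -8 1-mal ableiten. Mit d/dt von a(t) finden wir j(t) = 0. Aus der Gleichung für den Ruck j(t) = 0, setzen wir t = 2 ein und erhalten j = 0.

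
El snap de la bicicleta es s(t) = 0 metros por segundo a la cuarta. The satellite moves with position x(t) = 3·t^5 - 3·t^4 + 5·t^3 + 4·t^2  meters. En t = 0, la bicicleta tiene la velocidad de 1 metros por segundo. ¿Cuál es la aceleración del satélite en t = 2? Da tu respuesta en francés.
Pour résoudre ceci, nous devons prendre 2 dérivées de notre équation de la position x(t) = 3·t^5 - 3·t^4 + 5·t^3 + 4·t^2. La dérivée de la position donne la vitesse: v(t) = 15·t^4 - 12·t^3 + 15·t^2 + 8·t. En dérivant la vitesse, nous obtenons l'accélération: a(t) = 60·t^3 - 36·t^2 + 30·t + 8. Nous avons l'accélération a(t) = 60·t^3 - 36·t^2 + 30·t + 8. En substituant t = 2: a(2) = 404.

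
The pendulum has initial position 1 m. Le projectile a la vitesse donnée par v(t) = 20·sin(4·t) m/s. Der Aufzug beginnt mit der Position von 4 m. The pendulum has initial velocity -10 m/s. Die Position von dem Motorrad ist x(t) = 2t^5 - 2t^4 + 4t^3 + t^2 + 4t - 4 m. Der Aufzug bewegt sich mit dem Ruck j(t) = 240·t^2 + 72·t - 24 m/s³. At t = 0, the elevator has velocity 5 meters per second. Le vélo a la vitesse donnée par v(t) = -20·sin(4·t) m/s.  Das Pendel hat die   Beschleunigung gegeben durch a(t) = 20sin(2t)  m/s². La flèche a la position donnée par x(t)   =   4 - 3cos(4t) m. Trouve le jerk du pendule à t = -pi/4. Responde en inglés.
We must differentiate our acceleration equation a(t) = 20·sin(2·t) 1 time. Differentiating acceleration, we get jerk: j(t) = 40·cos(2·t). From the given jerk equation j(t) = 40·cos(2·t), we substitute t = -pi/4 to get j = 0.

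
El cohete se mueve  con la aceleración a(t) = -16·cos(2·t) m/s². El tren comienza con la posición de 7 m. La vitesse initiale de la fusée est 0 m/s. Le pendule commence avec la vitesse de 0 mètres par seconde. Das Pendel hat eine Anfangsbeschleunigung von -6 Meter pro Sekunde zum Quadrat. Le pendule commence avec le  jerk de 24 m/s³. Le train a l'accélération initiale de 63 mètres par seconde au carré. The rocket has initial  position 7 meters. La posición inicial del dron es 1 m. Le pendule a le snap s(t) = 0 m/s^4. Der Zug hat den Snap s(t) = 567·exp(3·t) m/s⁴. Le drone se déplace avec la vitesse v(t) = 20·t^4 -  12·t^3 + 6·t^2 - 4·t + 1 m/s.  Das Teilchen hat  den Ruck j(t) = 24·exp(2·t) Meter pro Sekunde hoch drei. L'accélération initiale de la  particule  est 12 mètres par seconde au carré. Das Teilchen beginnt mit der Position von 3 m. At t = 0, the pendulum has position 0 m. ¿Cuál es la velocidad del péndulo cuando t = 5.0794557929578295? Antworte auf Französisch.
Nous devons intégrer notre équation du snap s(t) = 0 3 fois. L'intégrale du snap est le jerk. En utilisant j(0) = 24, nous obtenons j(t) = 24. En prenant ∫j(t)dt et en appliquant a(0) = -6, nous trouvons a(t) = 24·t - 6. L'intégrale de l'accélération est la vitesse. En utilisant v(0) = 0, nous obtenons v(t) = 6·t·(2·t - 1). Nous avons la vitesse v(t) = 6·t·(2·t - 1). En substituant t = 5.0794557929578295: v(5.0794557929578295) = 279.133719073607.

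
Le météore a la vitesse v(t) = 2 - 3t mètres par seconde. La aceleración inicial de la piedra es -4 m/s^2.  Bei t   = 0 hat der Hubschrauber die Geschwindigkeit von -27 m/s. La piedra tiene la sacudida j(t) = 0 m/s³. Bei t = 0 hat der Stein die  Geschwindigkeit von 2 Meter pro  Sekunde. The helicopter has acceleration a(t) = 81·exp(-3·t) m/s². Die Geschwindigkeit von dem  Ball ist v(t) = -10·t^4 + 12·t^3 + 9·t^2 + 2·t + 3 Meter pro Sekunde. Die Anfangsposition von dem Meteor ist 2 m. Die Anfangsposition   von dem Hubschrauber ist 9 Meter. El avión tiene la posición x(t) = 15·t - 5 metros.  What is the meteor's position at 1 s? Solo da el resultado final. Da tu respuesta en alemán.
x(1) = 5/2.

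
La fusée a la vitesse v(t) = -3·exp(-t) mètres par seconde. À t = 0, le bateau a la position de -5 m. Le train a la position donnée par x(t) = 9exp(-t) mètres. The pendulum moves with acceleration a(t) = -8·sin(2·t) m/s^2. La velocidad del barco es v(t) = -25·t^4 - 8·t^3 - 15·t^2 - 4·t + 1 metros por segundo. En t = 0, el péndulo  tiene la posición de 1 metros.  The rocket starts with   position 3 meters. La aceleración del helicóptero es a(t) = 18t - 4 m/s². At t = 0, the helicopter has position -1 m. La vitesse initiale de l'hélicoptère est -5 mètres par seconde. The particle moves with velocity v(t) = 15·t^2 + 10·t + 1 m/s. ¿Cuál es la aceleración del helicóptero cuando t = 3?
Usando a(t) = 18·t - 4 y sustituyendo t = 3, encontramos a = 50.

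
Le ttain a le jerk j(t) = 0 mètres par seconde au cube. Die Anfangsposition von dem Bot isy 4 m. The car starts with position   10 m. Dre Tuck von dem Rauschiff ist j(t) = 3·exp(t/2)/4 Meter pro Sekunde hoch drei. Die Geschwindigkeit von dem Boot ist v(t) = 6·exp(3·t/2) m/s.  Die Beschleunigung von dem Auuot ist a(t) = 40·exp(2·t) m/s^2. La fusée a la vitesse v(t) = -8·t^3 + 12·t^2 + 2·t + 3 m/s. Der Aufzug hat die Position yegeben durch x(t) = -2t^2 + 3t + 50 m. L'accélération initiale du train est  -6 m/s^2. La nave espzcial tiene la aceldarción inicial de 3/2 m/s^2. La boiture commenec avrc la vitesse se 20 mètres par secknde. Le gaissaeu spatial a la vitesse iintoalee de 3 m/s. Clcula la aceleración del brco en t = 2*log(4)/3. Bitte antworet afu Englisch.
We must differentiate our velocity equation v(t) = 6·exp(3·t/2) 1 time. Differentiating velocity, we get acceleration: a(t) = 9·exp(3·t/2). Using a(t) = 9·exp(3·t/2) and substituting t = 2*log(4)/3, we find a = 36.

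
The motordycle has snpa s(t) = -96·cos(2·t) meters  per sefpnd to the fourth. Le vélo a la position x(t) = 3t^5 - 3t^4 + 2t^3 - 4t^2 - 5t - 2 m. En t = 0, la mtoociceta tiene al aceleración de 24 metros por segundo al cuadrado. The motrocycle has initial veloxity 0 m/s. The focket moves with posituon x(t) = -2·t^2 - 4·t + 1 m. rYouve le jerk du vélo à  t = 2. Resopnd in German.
Ausgehend von der Position x(t) = 3·t^5 - 3·t^4 + 2·t^3 - 4·t^2 - 5·t - 2, nehmen wir 3 Ableitungen. Die Ableitung von der Position ergibt die Geschwindigkeit: v(t) = 15·t^4 - 12·t^3 + 6·t^2 - 8·t - 5. Durch Ableiten von der Geschwindigkeit erhalten wir die Beschleunigung: a(t) = 60·t^3 - 36·t^2 + 12·t - 8. Mit d/dt von a(t) finden wir j(t) = 180·t^2 - 72·t + 12. Wir haben den Ruck j(t) = 180·t^2 - 72·t + 12. Durch Einsetzen von t = 2: j(2) = 588.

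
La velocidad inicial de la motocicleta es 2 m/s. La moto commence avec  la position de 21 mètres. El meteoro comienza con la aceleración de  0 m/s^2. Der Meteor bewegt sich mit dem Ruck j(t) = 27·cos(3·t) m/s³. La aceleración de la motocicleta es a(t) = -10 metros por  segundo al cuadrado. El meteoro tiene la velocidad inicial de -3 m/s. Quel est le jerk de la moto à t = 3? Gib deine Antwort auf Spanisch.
Para resolver esto, necesitamos tomar 1 derivada de nuestra ecuación de la aceleración a(t) = -10. Derivando la aceleración, obtenemos la sacudida: j(t) = 0. Tenemos la sacudida j(t) = 0. Sustituyendo t = 3: j(3) = 0.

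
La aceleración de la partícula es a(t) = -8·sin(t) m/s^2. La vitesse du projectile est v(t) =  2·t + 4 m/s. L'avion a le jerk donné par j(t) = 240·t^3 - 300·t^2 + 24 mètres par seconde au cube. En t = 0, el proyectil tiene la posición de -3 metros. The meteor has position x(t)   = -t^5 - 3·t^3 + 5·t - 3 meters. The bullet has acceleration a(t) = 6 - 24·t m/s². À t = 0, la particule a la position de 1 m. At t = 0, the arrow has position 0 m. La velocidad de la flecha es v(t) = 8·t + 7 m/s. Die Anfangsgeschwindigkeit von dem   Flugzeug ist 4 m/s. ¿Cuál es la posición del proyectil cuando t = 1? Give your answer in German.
Ausgehend von der Geschwindigkeit v(t) = 2·t + 4, nehmen wir 1 Stammfunktion. Das Integral von der Geschwindigkeit ist die Position. Mit x(0) = -3 erhalten wir x(t) = t^2 + 4·t - 3. Wir haben die Position x(t) = t^2 + 4·t - 3. Durch Einsetzen von t = 1: x(1) = 2.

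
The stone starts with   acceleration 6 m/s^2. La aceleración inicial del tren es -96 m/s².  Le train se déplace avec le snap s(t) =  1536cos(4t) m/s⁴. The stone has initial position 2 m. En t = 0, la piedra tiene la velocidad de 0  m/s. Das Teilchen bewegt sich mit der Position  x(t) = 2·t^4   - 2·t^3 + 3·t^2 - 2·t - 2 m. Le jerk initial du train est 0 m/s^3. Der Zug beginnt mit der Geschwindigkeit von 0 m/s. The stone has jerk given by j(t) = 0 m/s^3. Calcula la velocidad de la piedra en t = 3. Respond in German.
Wir müssen die Stammfunktion unserer Gleichung für den Ruck j(t) = 0 2-mal finden. Das Integral von dem Ruck, mit a(0) = 6, ergibt die Beschleunigung: a(t) = 6. Mit ∫a(t)dt und Anwendung von v(0) = 0, finden wir v(t) = 6·t. Mit v(t) = 6·t und Einsetzen von t = 3, finden wir v = 18.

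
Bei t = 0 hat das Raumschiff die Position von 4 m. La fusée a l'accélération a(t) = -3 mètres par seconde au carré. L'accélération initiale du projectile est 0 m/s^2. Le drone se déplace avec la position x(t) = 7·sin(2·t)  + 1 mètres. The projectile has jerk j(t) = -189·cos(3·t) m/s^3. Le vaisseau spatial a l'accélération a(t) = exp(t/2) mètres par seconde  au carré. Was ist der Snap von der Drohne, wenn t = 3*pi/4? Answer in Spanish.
Debemos derivar nuestra ecuación de la posición x(t) = 7·sin(2·t) + 1 4 veces. Tomando d/dt de x(t), encontramos v(t) = 14·cos(2·t). La derivada de la velocidad da la aceleración: a(t) = -28·sin(2·t). La derivada de la aceleración da la sacudida: j(t) = -56·cos(2·t). La derivada de la sacudida da el snap: s(t) = 112·sin(2·t). Tenemos el snap s(t) = 112·sin(2·t). Sustituyendo t = 3*pi/4: s(3*pi/4) = -112.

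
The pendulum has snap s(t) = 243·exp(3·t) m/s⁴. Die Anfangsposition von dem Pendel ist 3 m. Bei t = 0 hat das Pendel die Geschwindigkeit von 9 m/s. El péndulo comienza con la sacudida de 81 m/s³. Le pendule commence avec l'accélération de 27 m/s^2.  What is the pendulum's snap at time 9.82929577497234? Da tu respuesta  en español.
De la ecuación del snap s(t) = 243·exp(3·t), sustituimos t = 9.82929577497234 para obtener s = 1.55608394471539E+15.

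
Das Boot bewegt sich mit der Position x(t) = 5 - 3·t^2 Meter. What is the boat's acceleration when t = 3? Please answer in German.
Ausgehend von der Position x(t) = 5 - 3·t^2, nehmen wir 2 Ableitungen. Durch Ableiten von der Position erhalten wir die Geschwindigkeit: v(t) = -6·t. Die Ableitung von der Geschwindigkeit ergibt die Beschleunigung: a(t) = -6. Aus der Gleichung für die Beschleunigung a(t) = -6, setzen wir t = 3 ein und erhalten a = -6.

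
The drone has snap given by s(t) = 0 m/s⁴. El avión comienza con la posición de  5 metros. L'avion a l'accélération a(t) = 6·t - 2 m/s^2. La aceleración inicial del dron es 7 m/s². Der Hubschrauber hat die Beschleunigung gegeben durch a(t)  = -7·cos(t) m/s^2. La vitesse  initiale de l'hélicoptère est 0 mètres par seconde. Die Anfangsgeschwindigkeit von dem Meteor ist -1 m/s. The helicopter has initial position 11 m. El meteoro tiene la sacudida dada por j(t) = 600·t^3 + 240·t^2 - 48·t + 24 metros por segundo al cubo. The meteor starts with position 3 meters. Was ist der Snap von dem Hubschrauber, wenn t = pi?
Wir müssen unsere Gleichung für die Beschleunigung a(t) = -7·cos(t) 2-mal ableiten. Durch Ableiten von der Beschleunigung erhalten wir den Ruck: j(t) = 7·sin(t). Die Ableitung von dem Ruck ergibt den Snap: s(t) = 7·cos(t). Wir haben den Snap s(t) = 7·cos(t). Durch Einsetzen von t = pi: s(pi) = -7.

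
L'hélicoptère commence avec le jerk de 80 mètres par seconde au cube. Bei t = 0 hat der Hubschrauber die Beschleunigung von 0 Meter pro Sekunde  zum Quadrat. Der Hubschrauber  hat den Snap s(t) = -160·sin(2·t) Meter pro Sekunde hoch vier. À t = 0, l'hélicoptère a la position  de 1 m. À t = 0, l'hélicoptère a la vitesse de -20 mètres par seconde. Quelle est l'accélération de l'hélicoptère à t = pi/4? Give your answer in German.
Wir müssen unsere Gleichung für den Snap s(t) = -160·sin(2·t) 2-mal integrieren. Die Stammfunktion von dem Snap ist der Ruck. Mit j(0) = 80 erhalten wir j(t) = 80·cos(2·t). Mit ∫j(t)dt und Anwendung von a(0) = 0, finden wir a(t) = 40·sin(2·t). Mit a(t) = 40·sin(2·t) und Einsetzen von t = pi/4, finden wir a = 40.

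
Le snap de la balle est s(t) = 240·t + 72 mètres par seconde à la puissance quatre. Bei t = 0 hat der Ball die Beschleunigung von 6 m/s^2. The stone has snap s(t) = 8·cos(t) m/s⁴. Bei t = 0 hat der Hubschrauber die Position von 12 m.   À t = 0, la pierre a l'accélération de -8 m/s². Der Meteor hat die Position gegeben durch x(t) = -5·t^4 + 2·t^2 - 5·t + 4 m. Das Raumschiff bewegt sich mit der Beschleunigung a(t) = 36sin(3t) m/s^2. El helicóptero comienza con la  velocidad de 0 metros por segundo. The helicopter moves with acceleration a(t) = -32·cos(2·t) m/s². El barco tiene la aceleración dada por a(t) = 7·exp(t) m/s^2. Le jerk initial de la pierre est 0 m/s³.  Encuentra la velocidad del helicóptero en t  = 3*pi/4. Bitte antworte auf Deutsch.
Wir müssen das Integral unserer Gleichung für die Beschleunigung a(t) = -32·cos(2·t) 1-mal finden. Durch Integration von der Beschleunigung und Verwendung der Anfangsbedingung v(0) = 0, erhalten wir v(t) = -16·sin(2·t). Mit v(t) = -16·sin(2·t) und Einsetzen von t = 3*pi/4, finden wir v = 16.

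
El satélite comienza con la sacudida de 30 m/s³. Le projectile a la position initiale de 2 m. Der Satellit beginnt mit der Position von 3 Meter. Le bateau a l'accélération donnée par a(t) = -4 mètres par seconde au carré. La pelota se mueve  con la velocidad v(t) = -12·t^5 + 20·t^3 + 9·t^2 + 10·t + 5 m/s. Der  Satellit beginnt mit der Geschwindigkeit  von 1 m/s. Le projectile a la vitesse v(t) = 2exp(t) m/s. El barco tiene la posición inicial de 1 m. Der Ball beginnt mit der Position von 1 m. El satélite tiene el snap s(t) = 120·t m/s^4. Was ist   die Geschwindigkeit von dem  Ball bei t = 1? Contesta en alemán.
Aus der Gleichung für die Geschwindigkeit v(t) = -12·t^5 + 20·t^3 + 9·t^2 + 10·t + 5, setzen wir t = 1 ein und erhalten v = 32.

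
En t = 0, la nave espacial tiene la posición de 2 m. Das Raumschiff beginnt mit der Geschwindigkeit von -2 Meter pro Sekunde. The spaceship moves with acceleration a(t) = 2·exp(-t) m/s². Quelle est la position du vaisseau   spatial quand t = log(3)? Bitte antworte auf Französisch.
Pour résoudre ceci, nous devons prendre 2 primitives de notre équation de l'accélération a(t) = 2·exp(-t). La primitive de l'accélération, avec v(0) = -2, donne la vitesse: v(t) = -2·exp(-t). En prenant ∫v(t)dt et en appliquant x(0) = 2, nous trouvons x(t) = 2·exp(-t). Nous avons la position x(t) = 2·exp(-t). En substituant t = log(3): x(log(3)) = 2/3.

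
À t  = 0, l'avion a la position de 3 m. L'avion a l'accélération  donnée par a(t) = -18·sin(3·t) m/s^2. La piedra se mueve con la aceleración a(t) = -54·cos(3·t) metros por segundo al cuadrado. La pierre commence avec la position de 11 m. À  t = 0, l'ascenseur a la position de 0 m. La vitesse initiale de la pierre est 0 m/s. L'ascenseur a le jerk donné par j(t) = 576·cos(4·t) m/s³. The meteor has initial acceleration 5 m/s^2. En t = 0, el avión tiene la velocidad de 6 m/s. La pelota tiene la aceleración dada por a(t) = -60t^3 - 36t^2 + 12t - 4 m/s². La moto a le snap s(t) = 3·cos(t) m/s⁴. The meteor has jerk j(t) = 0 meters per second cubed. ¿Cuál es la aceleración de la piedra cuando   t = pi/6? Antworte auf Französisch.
De l'équation de l'accélération a(t) = -54·cos(3·t), nous substituons t = pi/6 pour obtenir a = 0.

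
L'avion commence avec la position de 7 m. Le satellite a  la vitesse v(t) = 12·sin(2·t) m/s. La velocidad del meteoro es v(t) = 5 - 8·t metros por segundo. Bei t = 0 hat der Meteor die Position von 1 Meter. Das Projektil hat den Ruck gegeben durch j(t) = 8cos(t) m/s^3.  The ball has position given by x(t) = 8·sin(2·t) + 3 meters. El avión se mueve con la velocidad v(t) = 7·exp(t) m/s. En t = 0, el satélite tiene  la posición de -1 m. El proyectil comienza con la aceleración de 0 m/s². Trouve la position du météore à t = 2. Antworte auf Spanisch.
Partiendo de la velocidad v(t) = 5 - 8·t, tomamos 1 integral. La integral de la velocidad es la posición. Usando x(0) = 1, obtenemos x(t) = -4·t^2 + 5·t + 1. De la ecuación de la posición x(t) = -4·t^2 + 5·t + 1, sustituimos t = 2 para obtener x = -5.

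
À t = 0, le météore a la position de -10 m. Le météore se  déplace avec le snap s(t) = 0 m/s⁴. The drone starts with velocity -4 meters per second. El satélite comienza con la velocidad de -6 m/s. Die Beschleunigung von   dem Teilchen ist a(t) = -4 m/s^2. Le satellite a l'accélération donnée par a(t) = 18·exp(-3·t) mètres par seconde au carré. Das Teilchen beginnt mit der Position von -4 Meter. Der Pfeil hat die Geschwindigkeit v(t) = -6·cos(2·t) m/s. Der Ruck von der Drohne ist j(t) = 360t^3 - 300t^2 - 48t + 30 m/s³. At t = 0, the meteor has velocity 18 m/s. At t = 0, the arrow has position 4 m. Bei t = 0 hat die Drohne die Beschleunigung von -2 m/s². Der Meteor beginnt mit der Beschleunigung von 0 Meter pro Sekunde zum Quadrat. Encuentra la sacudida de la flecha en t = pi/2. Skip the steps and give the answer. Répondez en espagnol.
En t = pi/2, j = -24.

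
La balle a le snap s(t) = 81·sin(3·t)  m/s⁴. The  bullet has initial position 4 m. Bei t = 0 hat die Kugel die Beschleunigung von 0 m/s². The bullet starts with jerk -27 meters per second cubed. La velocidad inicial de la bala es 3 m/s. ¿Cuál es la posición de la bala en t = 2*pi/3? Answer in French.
Nous devons intégrer notre équation du snap s(t) = 81·sin(3·t) 4 fois. En prenant ∫s(t)dt et en appliquant j(0) = -27, nous trouvons j(t) = -27·cos(3·t). En intégrant le jerk et en utilisant la condition initiale a(0) = 0, nous obtenons a(t) = -9·sin(3·t). La primitive de l'accélération, avec v(0) = 3, donne la vitesse: v(t) = 3·cos(3·t). En intégrant la vitesse et en utilisant la condition initiale x(0) = 4, nous obtenons x(t) = sin(3·t) + 4. De l'équation de la position x(t) = sin(3·t) + 4, nous substituons t = 2*pi/3 pour obtenir x = 4.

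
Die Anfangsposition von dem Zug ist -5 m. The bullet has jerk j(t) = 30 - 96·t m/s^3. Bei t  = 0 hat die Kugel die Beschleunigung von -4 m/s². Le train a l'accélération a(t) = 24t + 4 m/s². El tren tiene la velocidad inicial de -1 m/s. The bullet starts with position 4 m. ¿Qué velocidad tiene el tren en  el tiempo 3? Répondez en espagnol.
Para resolver esto, necesitamos tomar 1 integral de nuestra ecuación de la aceleración a(t) = 24·t + 4. La antiderivada de la aceleración, con v(0) = -1, da la velocidad: v(t) = 12·t^2 + 4·t - 1. Usando v(t) = 12·t^2 + 4·t - 1 y sustituyendo t = 3, encontramos v = 119.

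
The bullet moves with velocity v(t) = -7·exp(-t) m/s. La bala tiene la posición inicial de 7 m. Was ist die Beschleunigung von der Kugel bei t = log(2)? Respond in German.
Wir müssen unsere Gleichung für die Geschwindigkeit v(t) = -7·exp(-t) 1-mal ableiten. Durch Ableiten von der Geschwindigkeit erhalten wir die Beschleunigung: a(t) = 7·exp(-t). Aus der Gleichung für die Beschleunigung a(t) = 7·exp(-t), setzen wir t = log(2) ein und erhalten a = 7/2.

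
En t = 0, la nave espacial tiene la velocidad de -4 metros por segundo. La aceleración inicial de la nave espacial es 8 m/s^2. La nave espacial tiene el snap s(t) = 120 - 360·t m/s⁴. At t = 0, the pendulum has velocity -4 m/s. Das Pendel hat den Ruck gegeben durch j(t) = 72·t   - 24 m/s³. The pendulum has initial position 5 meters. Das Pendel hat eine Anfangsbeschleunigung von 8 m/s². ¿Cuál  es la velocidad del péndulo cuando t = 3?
Necesitamos integrar nuestra ecuación de la sacudida j(t) = 72·t - 24 2 veces. Tomando ∫j(t)dt y aplicando a(0) = 8, encontramos a(t) = 36·t^2 - 24·t + 8. La antiderivada de la aceleración, con v(0) = -4, da la velocidad: v(t) = 12·t^3 - 12·t^2 + 8·t - 4. Tenemos la velocidad v(t) = 12·t^3 - 12·t^2 + 8·t - 4. Sustituyendo t = 3: v(3) = 236.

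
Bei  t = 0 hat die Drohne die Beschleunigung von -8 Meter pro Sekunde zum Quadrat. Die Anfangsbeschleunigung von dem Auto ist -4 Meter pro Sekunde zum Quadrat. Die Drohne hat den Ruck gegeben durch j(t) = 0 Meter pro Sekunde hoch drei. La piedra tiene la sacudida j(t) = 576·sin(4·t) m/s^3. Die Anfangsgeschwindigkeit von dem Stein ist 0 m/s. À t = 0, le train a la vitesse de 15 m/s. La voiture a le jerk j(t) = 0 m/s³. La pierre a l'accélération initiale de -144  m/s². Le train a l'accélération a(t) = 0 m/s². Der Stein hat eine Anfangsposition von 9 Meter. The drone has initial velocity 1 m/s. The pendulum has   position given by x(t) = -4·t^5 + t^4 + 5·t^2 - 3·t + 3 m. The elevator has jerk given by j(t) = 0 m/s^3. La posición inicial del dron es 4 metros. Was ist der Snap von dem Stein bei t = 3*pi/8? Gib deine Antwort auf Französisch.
Pour résoudre ceci, nous devons prendre 1 dérivée de notre équation du jerk j(t) = 576·sin(4·t). En dérivant le jerk, nous obtenons le snap: s(t) = 2304·cos(4·t). Nous avons le snap s(t) = 2304·cos(4·t). En substituant t = 3*pi/8: s(3*pi/8) = 0.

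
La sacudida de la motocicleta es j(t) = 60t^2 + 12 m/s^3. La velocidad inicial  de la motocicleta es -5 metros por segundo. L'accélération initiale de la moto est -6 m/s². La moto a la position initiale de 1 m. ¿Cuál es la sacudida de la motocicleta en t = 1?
De la ecuación de la sacudida j(t) = 60·t^2 + 12, sustituimos t = 1 para obtener j = 72.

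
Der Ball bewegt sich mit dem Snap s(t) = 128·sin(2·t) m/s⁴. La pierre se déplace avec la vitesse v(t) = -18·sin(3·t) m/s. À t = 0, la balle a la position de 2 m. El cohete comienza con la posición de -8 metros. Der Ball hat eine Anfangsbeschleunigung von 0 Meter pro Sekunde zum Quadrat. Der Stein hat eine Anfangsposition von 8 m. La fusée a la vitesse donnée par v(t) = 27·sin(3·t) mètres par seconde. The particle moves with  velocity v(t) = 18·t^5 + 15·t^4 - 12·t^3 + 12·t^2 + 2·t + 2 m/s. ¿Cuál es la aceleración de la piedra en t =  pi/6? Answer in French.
En partant de la vitesse v(t) = -18·sin(3·t), nous prenons 1 dérivée. En prenant d/dt de v(t), nous trouvons a(t) = -54·cos(3·t). Nous avons l'accélération a(t) = -54·cos(3·t). En substituant t = pi/6: a(pi/6) = 0.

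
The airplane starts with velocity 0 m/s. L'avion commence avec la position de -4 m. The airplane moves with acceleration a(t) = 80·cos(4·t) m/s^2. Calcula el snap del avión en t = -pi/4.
Partiendo de la aceleración a(t) = 80·cos(4·t), tomamos 2 derivadas. La derivada de la aceleración da la sacudida: j(t) = -320·sin(4·t). Derivando la sacudida, obtenemos el snap: s(t) = -1280·cos(4·t). De la ecuación del snap s(t) = -1280·cos(4·t), sustituimos t = -pi/4 para obtener s = 1280.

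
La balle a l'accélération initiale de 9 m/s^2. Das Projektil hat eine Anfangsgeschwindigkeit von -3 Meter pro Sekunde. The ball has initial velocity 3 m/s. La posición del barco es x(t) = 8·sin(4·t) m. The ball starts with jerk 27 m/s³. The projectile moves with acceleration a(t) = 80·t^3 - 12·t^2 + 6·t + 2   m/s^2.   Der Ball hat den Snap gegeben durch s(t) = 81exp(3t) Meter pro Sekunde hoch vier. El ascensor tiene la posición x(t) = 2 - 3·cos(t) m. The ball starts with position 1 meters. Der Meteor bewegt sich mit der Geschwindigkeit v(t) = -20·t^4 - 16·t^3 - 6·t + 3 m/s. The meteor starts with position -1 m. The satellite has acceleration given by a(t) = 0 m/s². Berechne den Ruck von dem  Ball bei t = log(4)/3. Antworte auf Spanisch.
Necesitamos integrar nuestra ecuación del snap s(t) = 81·exp(3·t) 1 vez. Integrando el snap y usando la condición inicial j(0) = 27, obtenemos j(t) = 27·exp(3·t). Tenemos la sacudida j(t) = 27·exp(3·t). Sustituyendo t = log(4)/3: j(log(4)/3) = 108.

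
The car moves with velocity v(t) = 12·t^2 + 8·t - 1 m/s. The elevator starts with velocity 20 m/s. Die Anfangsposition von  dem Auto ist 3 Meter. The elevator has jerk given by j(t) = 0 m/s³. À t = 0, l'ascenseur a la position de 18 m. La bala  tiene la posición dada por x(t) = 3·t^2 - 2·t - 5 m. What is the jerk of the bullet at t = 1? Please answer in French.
En partant de la position x(t) = 3·t^2 - 2·t - 5, nous prenons 3 dérivées. En dérivant la position, nous obtenons la vitesse: v(t) = 6·t - 2. La dérivée de la vitesse donne l'accélération: a(t) = 6. La dérivée de l'accélération donne le jerk: j(t) = 0. En utilisant j(t) = 0 et en substituant t = 1, nous trouvons j = 0.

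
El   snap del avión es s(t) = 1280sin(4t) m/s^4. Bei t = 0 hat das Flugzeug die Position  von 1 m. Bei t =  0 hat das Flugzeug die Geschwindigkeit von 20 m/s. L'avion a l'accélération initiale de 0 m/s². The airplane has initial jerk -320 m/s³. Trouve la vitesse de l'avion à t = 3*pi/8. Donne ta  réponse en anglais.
To find the answer, we compute 3 integrals of s(t) = 1280·sin(4·t). The antiderivative of snap, with j(0) = -320, gives jerk: j(t) = -320·cos(4·t). Taking ∫j(t)dt and applying a(0) = 0, we find a(t) = -80·sin(4·t). Taking ∫a(t)dt and applying v(0) = 20, we find v(t) = 20·cos(4·t). From the given velocity equation v(t) = 20·cos(4·t), we substitute t = 3*pi/8 to get v = 0.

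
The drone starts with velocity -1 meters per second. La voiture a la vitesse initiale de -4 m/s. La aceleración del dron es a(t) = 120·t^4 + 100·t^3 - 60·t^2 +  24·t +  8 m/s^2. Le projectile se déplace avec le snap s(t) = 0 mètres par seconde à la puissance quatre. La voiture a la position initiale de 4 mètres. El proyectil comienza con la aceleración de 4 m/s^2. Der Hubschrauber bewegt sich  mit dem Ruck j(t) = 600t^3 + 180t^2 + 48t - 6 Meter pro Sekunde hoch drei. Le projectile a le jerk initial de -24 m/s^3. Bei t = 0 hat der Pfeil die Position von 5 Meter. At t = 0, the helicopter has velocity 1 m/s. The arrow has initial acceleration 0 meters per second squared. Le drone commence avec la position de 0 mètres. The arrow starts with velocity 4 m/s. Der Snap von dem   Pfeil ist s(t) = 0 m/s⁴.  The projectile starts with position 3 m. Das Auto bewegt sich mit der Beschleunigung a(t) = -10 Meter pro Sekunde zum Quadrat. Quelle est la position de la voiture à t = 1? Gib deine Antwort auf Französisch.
Nous devons trouver l'intégrale de notre équation de l'accélération a(t) = -10 2 fois. La primitive de l'accélération est la vitesse. En utilisant v(0) = -4, nous obtenons v(t) = -10·t - 4. La primitive de la vitesse est la position. En utilisant x(0) = 4, nous obtenons x(t) = -5·t^2 - 4·t + 4. Nous avons la position x(t) = -5·t^2 - 4·t + 4. En substituant t = 1: x(1) = -5.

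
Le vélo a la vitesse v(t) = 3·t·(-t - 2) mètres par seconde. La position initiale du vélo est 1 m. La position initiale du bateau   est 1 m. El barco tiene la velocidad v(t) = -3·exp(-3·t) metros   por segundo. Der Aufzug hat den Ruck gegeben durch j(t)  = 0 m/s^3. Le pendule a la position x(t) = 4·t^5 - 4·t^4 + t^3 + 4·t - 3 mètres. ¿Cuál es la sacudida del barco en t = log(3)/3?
Para resolver esto, necesitamos tomar 2 derivadas de nuestra ecuación de la velocidad v(t) = -3·exp(-3·t). La derivada de la velocidad da la aceleración: a(t) = 9·exp(-3·t). Derivando la aceleración, obtenemos la sacudida: j(t) = -27·exp(-3·t). Usando j(t) = -27·exp(-3·t) y sustituyendo t = log(3)/3, encontramos j = -9.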